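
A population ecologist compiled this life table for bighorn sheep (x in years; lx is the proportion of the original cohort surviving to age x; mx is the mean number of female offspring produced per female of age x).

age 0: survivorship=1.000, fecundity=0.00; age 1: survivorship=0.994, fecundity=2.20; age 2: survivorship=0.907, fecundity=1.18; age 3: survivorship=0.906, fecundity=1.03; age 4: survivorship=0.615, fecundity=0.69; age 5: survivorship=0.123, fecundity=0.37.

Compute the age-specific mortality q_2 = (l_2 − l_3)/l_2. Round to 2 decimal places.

q_2 = (l_2 − l_3) / l_2 = (0.907 − 0.906) / 0.907
     = 0.001 / 0.907 = 0.001103… → 0.00

0.00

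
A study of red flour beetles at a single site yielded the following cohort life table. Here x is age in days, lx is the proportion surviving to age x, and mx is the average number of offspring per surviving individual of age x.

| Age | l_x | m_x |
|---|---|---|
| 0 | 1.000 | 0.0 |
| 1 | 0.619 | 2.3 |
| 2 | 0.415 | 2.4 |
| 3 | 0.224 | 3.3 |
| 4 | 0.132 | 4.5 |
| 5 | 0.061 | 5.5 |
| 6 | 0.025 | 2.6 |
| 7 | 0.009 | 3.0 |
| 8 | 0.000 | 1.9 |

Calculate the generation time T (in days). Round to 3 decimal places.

lx·mx: 0, 1.4237, 0.996, 0.7392, 0.594, 0.3355, 0.065, 0.027, 0 → R0 = 4.1804
x·lx·mx: 0, 1.4237, 1.992, 2.2176, 2.376, 1.6775, 0.39, 0.189, 0 → Σ = 10.2658
T = 10.2658 / 4.1804 = 2.455698… → 2.456

2.456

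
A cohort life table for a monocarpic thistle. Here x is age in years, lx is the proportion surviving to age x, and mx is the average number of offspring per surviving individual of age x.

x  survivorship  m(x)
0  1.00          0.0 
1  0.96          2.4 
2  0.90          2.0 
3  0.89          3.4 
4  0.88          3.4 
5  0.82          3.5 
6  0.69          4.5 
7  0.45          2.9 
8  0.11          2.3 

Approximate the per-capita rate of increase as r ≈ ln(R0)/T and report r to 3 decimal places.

0.713

R0 = Σ lx·mx = 0 + 2.304 + 1.8 + 3.026 + 2.992 + 2.87 + 3.105 + 1.305 + 0.253 = 17.655
Σ x·lx·mx = 71.089; T = 71.089/17.655 = 4.02656…
r ≈ ln(R0)/T = ln(17.655)/4.02656… = 0.71302… → 0.713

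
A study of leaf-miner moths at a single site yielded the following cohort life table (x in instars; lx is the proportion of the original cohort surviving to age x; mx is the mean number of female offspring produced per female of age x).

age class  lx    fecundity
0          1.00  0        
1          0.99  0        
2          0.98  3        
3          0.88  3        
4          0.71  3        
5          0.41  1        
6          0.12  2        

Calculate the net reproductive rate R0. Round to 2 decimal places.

8.36

lx·mx by age: 0, 0, 2.94, 2.64, 2.13, 0.41, 0.24
R0 = Σ lx·mx = 8.36 → 8.36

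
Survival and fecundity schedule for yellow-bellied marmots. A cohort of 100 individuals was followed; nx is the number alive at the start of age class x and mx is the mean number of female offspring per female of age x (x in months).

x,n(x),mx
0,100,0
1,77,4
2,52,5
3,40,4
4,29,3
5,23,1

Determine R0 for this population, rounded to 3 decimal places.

lx = nx/n0 = nx/100: 1, 0.77, 0.52, 0.4, 0.29, 0.23
lx·mx by age: 0, 3.08, 2.6, 1.6, 0.87, 0.23
R0 = Σ lx·mx = 8.38 → 8.380

8.380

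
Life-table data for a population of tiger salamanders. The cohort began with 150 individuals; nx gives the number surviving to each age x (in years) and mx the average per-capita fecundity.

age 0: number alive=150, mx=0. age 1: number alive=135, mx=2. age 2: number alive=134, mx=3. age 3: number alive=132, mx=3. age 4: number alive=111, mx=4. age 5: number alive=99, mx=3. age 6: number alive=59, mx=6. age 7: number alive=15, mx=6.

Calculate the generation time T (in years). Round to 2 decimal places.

3.67

lx = nx/n0 = nx/150: 1, 0.9, 0.89333…, 0.88, 0.74, 0.66, 0.39333…, 0.1
lx·mx: 0, 1.8, 2.68…, 2.64, 2.96, 1.98, 2.36…, 0.6 → R0 = 15.02…
x·lx·mx: 0, 1.8, 5.36…, 7.92, 11.84, 9.9, 14.16…, 4.2 → Σ = 55.18…
T = 55.18… / 15.02… = 3.673768… → 3.67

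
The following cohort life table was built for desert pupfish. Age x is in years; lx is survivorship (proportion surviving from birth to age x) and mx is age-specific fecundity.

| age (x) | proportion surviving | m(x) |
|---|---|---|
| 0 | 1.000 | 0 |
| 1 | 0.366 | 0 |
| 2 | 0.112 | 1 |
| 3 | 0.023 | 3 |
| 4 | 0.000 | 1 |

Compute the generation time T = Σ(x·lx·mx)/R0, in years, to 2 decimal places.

lx·mx: 0, 0, 0.112, 0.069, 0 → R0 = 0.181
x·lx·mx: 0, 0, 0.224, 0.207, 0 → Σ = 0.431
T = 0.431 / 0.181 = 2.381215… → 2.38

2.38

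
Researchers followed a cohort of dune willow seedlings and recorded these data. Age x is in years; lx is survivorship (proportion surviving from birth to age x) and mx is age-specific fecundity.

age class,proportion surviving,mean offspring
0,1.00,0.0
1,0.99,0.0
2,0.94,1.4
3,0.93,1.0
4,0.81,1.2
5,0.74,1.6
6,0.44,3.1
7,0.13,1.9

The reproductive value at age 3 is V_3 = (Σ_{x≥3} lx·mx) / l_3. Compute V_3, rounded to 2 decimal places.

lx·mx for x ≥ 3: 0.93, 0.972, 1.184, 1.364, 0.247 → sum = 4.697
V_3 = 4.697 / l_3 = 4.697 / 0.93 = 5.050538… → 5.05

5.05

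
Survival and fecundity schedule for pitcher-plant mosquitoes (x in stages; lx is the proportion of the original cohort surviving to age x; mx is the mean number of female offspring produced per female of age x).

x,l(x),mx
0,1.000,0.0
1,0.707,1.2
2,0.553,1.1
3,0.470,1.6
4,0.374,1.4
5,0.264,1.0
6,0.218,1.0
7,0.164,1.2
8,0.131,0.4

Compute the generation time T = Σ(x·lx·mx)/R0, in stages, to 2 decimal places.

3.13

lx·mx: 0, 0.8484, 0.6083, 0.752, 0.5236, 0.264, 0.218, 0.1968, 0.0524 → R0 = 3.4635
x·lx·mx: 0, 0.8484, 1.2166, 2.256, 2.0944, 1.32, 1.308, 1.3776, 0.4192 → Σ = 10.8402
T = 10.8402 / 3.4635 = 3.12984… → 3.13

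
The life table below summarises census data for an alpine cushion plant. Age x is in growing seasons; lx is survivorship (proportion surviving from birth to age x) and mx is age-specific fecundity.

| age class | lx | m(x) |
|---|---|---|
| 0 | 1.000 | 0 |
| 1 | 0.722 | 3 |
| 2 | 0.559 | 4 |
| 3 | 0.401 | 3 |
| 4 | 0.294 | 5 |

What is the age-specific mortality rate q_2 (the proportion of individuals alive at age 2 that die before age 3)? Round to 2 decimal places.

0.28

q_2 = (l_2 − l_3) / l_2 = (0.559 − 0.401) / 0.559
     = 0.158 / 0.559 = 0.282648… → 0.28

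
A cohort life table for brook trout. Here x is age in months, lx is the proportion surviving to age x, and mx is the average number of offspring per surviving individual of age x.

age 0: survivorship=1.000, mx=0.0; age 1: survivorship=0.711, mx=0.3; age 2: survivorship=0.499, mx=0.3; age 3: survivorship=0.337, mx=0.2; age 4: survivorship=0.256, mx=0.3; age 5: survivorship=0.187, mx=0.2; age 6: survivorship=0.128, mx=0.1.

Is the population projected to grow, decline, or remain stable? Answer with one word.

R0 = Σ lx·mx = 0 + 0.2133 + 0.1497 + 0.0674 + 0.0768 + 0.0374 + 0.0128 = 0.5574
R0 < 1, so the population is declining.

declining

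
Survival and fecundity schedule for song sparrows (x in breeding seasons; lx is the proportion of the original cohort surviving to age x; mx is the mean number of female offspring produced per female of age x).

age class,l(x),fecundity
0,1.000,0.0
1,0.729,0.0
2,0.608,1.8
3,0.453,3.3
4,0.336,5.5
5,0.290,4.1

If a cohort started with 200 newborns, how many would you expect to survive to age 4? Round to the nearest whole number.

Expected survivors = N0 · l_4 = 200 × 0.336 = 67.2 → 67

67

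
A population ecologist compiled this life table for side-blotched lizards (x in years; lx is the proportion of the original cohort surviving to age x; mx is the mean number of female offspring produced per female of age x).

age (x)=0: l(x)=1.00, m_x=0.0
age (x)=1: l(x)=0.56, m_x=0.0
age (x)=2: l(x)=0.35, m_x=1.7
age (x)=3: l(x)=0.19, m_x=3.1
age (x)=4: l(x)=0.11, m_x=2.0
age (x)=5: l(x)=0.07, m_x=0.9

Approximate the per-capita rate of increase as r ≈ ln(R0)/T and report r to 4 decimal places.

0.1354

R0 = Σ lx·mx = 0 + 0 + 0.595 + 0.589 + 0.22 + 0.063 = 1.467
Σ x·lx·mx = 4.152; T = 4.152/1.467 = 2.83027…
r ≈ ln(R0)/T = ln(1.467)/2.83027… = 0.135401… → 0.1354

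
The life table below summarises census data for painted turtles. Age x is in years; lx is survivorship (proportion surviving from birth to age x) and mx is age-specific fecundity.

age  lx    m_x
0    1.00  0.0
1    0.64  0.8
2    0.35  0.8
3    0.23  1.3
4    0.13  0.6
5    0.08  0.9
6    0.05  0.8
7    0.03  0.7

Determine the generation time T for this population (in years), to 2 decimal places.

2.33

lx·mx: 0, 0.512, 0.28, 0.299, 0.078, 0.072, 0.04, 0.021 → R0 = 1.302
x·lx·mx: 0, 0.512, 0.56, 0.897, 0.312, 0.36, 0.24, 0.147 → Σ = 3.028
T = 3.028 / 1.302 = 2.325653… → 2.33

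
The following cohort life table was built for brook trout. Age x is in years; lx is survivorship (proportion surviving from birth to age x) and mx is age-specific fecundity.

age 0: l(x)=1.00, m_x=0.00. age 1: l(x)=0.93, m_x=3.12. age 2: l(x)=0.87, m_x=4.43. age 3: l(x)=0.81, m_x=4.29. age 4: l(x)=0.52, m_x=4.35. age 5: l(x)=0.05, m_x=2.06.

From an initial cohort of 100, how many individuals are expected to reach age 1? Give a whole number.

93

Expected survivors = N0 · l_1 = 100 × 0.93 = 93 → 93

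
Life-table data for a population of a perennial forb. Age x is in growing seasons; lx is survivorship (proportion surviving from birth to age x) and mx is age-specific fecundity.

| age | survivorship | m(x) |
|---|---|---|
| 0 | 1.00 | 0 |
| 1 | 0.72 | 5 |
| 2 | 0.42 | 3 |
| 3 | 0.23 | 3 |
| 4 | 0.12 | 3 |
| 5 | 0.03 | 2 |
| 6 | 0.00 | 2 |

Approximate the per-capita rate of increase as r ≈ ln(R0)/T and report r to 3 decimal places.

1.074

R0 = Σ lx·mx = 0 + 3.6 + 1.26 + 0.69 + 0.36 + 0.06 + 0 = 5.97
Σ x·lx·mx = 9.93; T = 9.93/5.97 = 1.66332…
r ≈ ln(R0)/T = ln(5.97)/1.66332… = 1.07421… → 1.074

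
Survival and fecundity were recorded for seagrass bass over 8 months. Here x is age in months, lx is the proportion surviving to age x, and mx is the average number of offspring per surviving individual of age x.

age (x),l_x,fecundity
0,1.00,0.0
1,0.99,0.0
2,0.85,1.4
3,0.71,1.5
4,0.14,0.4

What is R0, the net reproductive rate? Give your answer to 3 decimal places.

2.311

lx·mx by age: 0, 0, 1.19, 1.065, 0.056
R0 = Σ lx·mx = 2.311 → 2.311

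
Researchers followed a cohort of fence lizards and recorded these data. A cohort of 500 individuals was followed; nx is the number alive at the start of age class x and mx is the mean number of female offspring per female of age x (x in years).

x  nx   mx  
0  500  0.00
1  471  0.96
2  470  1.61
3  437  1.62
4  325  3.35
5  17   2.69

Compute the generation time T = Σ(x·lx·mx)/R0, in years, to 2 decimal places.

2.84

lx = nx/n0 = nx/500: 1, 0.942, 0.94, 0.874, 0.65, 0.034
lx·mx: 0, 0.90432, 1.5134, 1.41588, 2.1775, 0.09146 → R0 = 6.10256
x·lx·mx: 0, 0.90432, 3.0268, 4.24764, 8.71, 0.4573 → Σ = 17.34606
T = 17.34606 / 6.10256 = 2.842424… → 2.84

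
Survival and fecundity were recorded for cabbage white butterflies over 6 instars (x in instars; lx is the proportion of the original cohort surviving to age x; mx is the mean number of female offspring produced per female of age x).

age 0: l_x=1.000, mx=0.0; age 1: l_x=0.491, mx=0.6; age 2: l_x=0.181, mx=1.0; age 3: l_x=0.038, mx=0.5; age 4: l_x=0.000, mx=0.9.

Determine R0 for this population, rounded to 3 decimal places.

lx·mx by age: 0, 0.2946, 0.181, 0.019, 0
R0 = Σ lx·mx = 0.4946 → 0.495

0.495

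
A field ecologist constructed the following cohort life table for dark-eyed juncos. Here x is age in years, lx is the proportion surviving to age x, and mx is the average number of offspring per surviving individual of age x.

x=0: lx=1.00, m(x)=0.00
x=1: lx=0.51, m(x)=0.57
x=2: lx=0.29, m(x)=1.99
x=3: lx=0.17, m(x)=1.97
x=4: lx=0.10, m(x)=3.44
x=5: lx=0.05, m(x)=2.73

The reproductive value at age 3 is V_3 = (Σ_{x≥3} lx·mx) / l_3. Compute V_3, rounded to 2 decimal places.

4.80

lx·mx for x ≥ 3: 0.3349, 0.344, 0.1365 → sum = 0.8154
V_3 = 0.8154 / l_3 = 0.8154 / 0.17 = 4.796471… → 4.80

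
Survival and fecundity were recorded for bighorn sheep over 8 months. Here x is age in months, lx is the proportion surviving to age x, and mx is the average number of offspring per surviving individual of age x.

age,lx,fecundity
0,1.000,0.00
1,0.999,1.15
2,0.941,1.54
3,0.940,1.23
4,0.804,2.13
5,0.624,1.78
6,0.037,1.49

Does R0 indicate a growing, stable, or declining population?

R0 = Σ lx·mx = 0 + 1.14885 + 1.44914 + 1.1562 + 1.71252 + 1.11072 + 0.05513 = 6.63256
R0 > 1, so the population is growing.

growing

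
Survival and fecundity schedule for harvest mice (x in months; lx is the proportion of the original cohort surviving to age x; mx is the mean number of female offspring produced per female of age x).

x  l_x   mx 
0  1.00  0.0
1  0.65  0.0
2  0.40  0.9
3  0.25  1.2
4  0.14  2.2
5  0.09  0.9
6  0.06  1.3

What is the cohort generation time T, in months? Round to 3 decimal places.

3.305

lx·mx: 0, 0, 0.36, 0.3, 0.308, 0.081, 0.078 → R0 = 1.127
x·lx·mx: 0, 0, 0.72, 0.9, 1.232, 0.405, 0.468 → Σ = 3.725
T = 3.725 / 1.127 = 3.305235… → 3.305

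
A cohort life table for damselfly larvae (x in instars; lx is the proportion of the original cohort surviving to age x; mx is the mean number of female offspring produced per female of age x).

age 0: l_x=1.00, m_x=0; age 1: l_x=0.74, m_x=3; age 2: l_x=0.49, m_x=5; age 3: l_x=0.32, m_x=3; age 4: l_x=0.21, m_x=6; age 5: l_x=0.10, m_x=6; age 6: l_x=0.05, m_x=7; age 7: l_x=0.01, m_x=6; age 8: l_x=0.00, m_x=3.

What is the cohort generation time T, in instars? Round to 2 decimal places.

lx·mx: 0, 2.22, 2.45, 0.96, 1.26, 0.6, 0.35, 0.06, 0 → R0 = 7.9
x·lx·mx: 0, 2.22, 4.9, 2.88, 5.04, 3, 2.1, 0.42, 0 → Σ = 20.56
T = 20.56 / 7.9 = 2.602532… → 2.60

2.60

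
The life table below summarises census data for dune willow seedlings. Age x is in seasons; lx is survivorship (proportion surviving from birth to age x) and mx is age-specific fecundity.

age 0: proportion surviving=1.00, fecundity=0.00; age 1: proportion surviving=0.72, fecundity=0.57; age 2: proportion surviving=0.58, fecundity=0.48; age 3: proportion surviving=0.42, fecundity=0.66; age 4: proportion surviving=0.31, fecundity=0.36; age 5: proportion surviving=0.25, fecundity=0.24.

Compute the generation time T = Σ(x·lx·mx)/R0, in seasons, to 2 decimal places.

lx·mx: 0, 0.4104, 0.2784, 0.2772, 0.1116, 0.06 → R0 = 1.1376
x·lx·mx: 0, 0.4104, 0.5568, 0.8316, 0.4464, 0.3 → Σ = 2.5452
T = 2.5452 / 1.1376 = 2.237342… → 2.24

2.24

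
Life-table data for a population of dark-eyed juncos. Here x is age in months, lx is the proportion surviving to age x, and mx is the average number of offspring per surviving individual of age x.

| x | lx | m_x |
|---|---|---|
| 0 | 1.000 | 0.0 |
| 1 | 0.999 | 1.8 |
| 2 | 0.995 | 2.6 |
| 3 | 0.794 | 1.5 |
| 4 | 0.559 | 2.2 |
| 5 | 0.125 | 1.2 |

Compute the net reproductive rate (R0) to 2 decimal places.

6.96

lx·mx by age: 0, 1.7982, 2.587, 1.191, 1.2298, 0.15
R0 = Σ lx·mx = 6.956 → 6.96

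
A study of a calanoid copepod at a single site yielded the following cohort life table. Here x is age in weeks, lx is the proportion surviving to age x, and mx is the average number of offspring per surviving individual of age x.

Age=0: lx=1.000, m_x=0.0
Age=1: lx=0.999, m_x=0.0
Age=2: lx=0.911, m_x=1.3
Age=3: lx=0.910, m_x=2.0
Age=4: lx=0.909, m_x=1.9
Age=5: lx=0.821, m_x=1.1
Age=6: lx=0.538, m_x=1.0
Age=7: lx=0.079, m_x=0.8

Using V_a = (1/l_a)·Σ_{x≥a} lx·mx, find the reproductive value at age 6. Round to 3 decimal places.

1.117

lx·mx for x ≥ 6: 0.538, 0.0632 → sum = 0.6012
V_6 = 0.6012 / l_6 = 0.6012 / 0.538 = 1.117472… → 1.117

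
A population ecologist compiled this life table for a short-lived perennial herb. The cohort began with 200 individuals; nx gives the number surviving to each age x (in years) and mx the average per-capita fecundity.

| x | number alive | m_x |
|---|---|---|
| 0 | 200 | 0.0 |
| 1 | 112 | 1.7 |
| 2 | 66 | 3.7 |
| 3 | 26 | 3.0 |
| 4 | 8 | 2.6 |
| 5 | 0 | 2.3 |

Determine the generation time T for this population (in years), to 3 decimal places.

lx = nx/n0 = nx/200: 1, 0.56, 0.33, 0.13, 0.04, 0
lx·mx: 0, 0.952, 1.221, 0.39, 0.104, 0 → R0 = 2.667
x·lx·mx: 0, 0.952, 2.442, 1.17, 0.416, 0 → Σ = 4.98
T = 4.98 / 2.667 = 1.867267… → 1.867

1.867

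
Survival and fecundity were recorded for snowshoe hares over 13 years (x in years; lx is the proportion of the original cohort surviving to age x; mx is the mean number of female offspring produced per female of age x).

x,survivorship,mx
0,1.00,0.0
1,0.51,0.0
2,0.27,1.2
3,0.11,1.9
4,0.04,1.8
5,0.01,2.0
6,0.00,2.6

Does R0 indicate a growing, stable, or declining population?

declining

R0 = Σ lx·mx = 0 + 0 + 0.324 + 0.209 + 0.072 + 0.02 + 0 = 0.625
R0 < 1, so the population is declining.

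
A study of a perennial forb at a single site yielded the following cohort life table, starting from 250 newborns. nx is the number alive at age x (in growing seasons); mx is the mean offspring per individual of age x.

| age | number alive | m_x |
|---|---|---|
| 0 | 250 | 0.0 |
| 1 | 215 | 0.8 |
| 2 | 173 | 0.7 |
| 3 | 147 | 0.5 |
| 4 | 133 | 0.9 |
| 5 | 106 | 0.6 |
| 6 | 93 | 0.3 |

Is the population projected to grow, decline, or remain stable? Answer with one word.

lx = nx/n0 = nx/250: 1, 0.86, 0.692, 0.588, 0.532, 0.424, 0.372
R0 = Σ lx·mx = 0 + 0.688 + 0.4844 + 0.294 + 0.4788 + 0.2544 + 0.1116 = 2.3112
R0 > 1, so the population is growing.

growing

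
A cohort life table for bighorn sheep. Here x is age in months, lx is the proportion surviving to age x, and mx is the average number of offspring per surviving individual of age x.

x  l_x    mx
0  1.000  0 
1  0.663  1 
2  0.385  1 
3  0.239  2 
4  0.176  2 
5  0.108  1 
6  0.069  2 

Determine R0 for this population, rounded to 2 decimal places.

2.12

lx·mx by age: 0, 0.663, 0.385, 0.478, 0.352, 0.108, 0.138
R0 = Σ lx·mx = 2.124 → 2.12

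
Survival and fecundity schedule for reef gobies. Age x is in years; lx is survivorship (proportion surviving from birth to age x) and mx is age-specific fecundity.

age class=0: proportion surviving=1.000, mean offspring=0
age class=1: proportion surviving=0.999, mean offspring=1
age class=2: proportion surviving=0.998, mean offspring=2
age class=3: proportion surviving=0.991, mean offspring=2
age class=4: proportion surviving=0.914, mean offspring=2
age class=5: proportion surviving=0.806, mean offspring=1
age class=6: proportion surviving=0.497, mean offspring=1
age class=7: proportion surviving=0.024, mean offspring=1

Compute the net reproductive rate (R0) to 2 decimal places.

lx·mx by age: 0, 0.999, 1.996, 1.982, 1.828, 0.806, 0.497, 0.024
R0 = Σ lx·mx = 8.132 → 8.13

8.13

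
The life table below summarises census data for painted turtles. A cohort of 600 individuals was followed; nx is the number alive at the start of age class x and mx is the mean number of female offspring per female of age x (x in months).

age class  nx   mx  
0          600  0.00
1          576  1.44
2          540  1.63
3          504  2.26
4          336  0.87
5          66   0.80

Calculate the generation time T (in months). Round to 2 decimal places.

2.33

lx = nx/n0 = nx/600: 1, 0.96, 0.9, 0.84, 0.56, 0.11
lx·mx: 0, 1.3824, 1.467, 1.8984, 0.4872, 0.088 → R0 = 5.323
x·lx·mx: 0, 1.3824, 2.934, 5.6952, 1.9488, 0.44 → Σ = 12.4004
T = 12.4004 / 5.323 = 2.329589… → 2.33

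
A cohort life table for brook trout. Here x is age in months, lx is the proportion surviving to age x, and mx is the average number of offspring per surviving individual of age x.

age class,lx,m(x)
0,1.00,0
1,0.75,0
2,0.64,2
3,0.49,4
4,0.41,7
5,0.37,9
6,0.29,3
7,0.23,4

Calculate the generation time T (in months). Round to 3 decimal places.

lx·mx: 0, 0, 1.28, 1.96, 2.87, 3.33, 0.87, 0.92 → R0 = 11.23
x·lx·mx: 0, 0, 2.56, 5.88, 11.48, 16.65, 5.22, 6.44 → Σ = 48.23
T = 48.23 / 11.23 = 4.294746… → 4.295

4.295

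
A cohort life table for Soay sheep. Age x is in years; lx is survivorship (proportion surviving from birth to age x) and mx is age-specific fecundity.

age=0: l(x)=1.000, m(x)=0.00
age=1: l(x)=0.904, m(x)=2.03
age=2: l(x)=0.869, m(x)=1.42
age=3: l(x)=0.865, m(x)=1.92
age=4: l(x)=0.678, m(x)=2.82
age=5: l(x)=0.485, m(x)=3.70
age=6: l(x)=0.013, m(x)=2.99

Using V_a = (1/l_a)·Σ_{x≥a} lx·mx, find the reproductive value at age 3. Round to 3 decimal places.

6.250

lx·mx for x ≥ 3: 1.6608, 1.91196, 1.7945, 0.03887 → sum = 5.40613
V_3 = 5.40613 / l_3 = 5.40613 / 0.865 = 6.249861… → 6.250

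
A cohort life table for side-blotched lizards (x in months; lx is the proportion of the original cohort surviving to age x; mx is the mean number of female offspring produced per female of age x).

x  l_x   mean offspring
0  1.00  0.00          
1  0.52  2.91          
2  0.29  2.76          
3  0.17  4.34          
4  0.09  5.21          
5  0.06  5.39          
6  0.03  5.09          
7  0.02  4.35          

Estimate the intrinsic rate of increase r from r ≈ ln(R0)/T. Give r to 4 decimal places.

R0 = Σ lx·mx = 0 + 1.5132 + 0.8004 + 0.7378 + 0.4689 + 0.3234 + 0.1527 + 0.087 = 4.0834
Σ x·lx·mx = 10.3452; T = 10.3452/4.0834 = 2.53348…
r ≈ ln(R0)/T = ln(4.0834)/2.53348… = 0.555336… → 0.5553

0.5553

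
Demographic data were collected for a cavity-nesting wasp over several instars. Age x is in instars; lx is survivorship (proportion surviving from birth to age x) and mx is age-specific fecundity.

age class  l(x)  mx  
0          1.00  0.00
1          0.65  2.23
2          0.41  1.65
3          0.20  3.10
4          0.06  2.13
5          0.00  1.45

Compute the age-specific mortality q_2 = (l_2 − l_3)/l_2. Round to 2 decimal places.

q_2 = (l_2 − l_3) / l_2 = (0.41 − 0.2) / 0.41
     = 0.21 / 0.41 = 0.512195… → 0.51

0.51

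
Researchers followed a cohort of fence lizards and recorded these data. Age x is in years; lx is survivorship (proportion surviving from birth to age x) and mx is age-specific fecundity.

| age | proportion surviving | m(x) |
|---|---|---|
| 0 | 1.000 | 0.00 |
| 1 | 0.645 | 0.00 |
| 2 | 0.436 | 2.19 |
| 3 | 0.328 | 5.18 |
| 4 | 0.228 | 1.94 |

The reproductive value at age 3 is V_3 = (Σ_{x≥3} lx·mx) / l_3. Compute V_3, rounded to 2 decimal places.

lx·mx for x ≥ 3: 1.69904, 0.44232 → sum = 2.14136
V_3 = 2.14136 / l_3 = 2.14136 / 0.328 = 6.528537… → 6.53

6.53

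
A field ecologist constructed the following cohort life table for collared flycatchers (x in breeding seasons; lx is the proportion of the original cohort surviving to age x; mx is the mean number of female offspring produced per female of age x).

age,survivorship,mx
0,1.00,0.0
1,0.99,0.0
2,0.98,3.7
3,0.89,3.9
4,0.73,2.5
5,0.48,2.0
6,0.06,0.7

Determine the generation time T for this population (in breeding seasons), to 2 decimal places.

3.02

lx·mx: 0, 0, 3.626, 3.471, 1.825, 0.96, 0.042 → R0 = 9.924
x·lx·mx: 0, 0, 7.252, 10.413, 7.3, 4.8, 0.252 → Σ = 30.017
T = 30.017 / 9.924 = 3.024688… → 3.02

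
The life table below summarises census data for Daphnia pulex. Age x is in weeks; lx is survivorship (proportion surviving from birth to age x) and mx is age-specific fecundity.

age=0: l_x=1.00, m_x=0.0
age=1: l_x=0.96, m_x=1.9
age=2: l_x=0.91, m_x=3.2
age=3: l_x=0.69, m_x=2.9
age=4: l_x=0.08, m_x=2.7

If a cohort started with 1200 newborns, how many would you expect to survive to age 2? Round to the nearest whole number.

Expected survivors = N0 · l_2 = 1200 × 0.91 = 1092 → 1092

1092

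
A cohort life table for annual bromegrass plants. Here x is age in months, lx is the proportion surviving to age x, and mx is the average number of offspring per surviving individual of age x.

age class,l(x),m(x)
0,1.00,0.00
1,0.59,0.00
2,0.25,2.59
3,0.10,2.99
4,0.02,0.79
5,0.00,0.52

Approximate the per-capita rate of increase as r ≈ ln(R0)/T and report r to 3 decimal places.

R0 = Σ lx·mx = 0 + 0 + 0.6475 + 0.299 + 0.0158 + 0 = 0.9623
Σ x·lx·mx = 2.2552; T = 2.2552/0.9623 = 2.34355…
r ≈ ln(R0)/T = ln(0.9623)/2.34355… = -0.0164… → -0.016

-0.016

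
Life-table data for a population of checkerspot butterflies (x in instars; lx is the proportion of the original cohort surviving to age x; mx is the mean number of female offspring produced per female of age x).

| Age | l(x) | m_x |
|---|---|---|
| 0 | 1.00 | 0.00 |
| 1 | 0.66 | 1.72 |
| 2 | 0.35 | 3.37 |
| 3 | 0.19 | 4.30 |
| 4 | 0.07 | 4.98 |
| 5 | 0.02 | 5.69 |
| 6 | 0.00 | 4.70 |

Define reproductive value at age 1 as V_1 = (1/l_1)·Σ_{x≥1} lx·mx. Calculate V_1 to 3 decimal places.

lx·mx for x ≥ 1: 1.1352, 1.1795, 0.817, 0.3486, 0.1138, 0 → sum = 3.5941
V_1 = 3.5941 / l_1 = 3.5941 / 0.66 = 5.445606… → 5.446

5.446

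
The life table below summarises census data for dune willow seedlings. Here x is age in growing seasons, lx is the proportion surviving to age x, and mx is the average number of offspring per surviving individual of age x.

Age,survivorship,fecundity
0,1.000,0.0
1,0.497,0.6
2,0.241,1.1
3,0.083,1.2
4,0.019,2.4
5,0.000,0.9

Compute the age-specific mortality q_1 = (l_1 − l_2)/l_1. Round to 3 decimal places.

0.515

q_1 = (l_1 − l_2) / l_1 = (0.497 − 0.241) / 0.497
     = 0.256 / 0.497 = 0.515091… → 0.515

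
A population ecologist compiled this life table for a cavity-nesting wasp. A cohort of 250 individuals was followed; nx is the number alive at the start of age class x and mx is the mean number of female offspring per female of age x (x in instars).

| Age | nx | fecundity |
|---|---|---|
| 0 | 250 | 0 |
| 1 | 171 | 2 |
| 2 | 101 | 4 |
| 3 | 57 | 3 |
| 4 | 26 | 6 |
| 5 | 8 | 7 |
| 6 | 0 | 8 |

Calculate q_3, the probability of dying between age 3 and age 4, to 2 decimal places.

lx = nx/n0 = nx/250: 1, 0.684, 0.404, 0.228, 0.104, 0.032, 0
q_3 = (l_3 − l_4) / l_3 = (0.228 − 0.104) / 0.228
     = 0.124 / 0.228 = 0.54386… → 0.54

0.54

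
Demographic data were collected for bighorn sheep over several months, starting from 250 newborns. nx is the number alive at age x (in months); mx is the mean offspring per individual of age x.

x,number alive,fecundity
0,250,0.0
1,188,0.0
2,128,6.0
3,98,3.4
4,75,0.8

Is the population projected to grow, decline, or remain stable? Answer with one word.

growing

lx = nx/n0 = nx/250: 1, 0.752, 0.512, 0.392, 0.3
R0 = Σ lx·mx = 0 + 0 + 3.072 + 1.3328 + 0.24 = 4.6448
R0 > 1, so the population is growing.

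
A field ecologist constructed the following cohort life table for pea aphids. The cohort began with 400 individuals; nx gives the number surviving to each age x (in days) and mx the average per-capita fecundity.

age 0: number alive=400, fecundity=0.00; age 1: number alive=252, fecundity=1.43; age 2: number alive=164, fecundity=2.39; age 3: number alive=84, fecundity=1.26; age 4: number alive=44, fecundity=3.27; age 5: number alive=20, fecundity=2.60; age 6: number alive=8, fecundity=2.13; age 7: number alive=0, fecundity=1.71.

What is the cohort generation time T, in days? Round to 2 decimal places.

lx = nx/n0 = nx/400: 1, 0.63, 0.41, 0.21, 0.11, 0.05, 0.02, 0
lx·mx: 0, 0.9009, 0.9799, 0.2646, 0.3597, 0.13, 0.0426, 0 → R0 = 2.6777
x·lx·mx: 0, 0.9009, 1.9598, 0.7938, 1.4388, 0.65, 0.2556, 0 → Σ = 5.9989
T = 5.9989 / 2.6777 = 2.240318… → 2.24

2.24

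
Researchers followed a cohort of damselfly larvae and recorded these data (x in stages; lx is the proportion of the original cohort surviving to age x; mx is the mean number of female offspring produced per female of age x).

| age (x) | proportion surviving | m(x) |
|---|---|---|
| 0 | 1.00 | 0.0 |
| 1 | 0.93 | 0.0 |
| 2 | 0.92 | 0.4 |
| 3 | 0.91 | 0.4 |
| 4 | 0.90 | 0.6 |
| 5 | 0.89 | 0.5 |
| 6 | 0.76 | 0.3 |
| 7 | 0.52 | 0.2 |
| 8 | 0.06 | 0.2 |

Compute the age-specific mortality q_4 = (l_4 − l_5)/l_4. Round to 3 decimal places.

0.011

q_4 = (l_4 − l_5) / l_4 = (0.9 − 0.89) / 0.9
     = 0.01 / 0.9 = 0.011111… → 0.011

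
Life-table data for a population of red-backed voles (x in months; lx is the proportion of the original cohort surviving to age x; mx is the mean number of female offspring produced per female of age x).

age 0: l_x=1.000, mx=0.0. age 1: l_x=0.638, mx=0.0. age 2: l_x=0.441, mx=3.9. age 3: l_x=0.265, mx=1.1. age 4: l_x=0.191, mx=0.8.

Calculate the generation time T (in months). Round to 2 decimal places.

lx·mx: 0, 0, 1.7199, 0.2915, 0.1528 → R0 = 2.1642
x·lx·mx: 0, 0, 3.4398, 0.8745, 0.6112 → Σ = 4.9255
T = 4.9255 / 2.1642 = 2.275899… → 2.28

2.28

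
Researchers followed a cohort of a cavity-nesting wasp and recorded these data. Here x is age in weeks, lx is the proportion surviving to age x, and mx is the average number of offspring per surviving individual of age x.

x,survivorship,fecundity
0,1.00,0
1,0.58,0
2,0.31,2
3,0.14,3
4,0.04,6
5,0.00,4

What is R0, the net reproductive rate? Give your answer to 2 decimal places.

lx·mx by age: 0, 0, 0.62, 0.42, 0.24, 0
R0 = Σ lx·mx = 1.28 → 1.28

1.28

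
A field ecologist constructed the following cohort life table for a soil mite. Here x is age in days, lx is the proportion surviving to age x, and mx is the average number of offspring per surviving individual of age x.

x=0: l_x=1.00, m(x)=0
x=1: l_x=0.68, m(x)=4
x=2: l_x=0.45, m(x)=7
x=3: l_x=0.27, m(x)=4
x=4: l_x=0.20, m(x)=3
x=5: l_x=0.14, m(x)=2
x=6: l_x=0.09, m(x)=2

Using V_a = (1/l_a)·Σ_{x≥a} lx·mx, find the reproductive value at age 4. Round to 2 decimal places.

lx·mx for x ≥ 4: 0.6, 0.28, 0.18 → sum = 1.06
V_4 = 1.06 / l_4 = 1.06 / 0.2 = 5.3 → 5.30

5.30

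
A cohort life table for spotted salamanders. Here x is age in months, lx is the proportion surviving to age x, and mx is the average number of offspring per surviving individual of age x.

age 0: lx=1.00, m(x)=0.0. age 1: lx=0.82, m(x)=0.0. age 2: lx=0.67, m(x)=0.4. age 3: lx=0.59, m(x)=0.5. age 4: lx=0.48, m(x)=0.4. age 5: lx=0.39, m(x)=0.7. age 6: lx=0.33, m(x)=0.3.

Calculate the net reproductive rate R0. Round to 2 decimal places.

1.13

lx·mx by age: 0, 0, 0.268, 0.295, 0.192, 0.273, 0.099
R0 = Σ lx·mx = 1.127 → 1.13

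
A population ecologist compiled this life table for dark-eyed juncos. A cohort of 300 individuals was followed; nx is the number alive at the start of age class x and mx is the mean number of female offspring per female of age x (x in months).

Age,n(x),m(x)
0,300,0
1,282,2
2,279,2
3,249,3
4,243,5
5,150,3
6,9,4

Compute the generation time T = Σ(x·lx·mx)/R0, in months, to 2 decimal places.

lx = nx/n0 = nx/300: 1, 0.94, 0.93, 0.83, 0.81, 0.5, 0.03
lx·mx: 0, 1.88, 1.86, 2.49, 4.05, 1.5, 0.12 → R0 = 11.9
x·lx·mx: 0, 1.88, 3.72, 7.47, 16.2, 7.5, 0.72 → Σ = 37.49
T = 37.49 / 11.9 = 3.15042… → 3.15

3.15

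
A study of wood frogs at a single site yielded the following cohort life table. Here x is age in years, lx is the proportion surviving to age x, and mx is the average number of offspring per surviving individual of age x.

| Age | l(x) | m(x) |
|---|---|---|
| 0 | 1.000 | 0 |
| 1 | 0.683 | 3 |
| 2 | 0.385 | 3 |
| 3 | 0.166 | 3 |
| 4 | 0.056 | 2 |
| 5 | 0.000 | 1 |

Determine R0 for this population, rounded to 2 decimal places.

lx·mx by age: 0, 2.049, 1.155, 0.498, 0.112, 0
R0 = Σ lx·mx = 3.814 → 3.81

3.81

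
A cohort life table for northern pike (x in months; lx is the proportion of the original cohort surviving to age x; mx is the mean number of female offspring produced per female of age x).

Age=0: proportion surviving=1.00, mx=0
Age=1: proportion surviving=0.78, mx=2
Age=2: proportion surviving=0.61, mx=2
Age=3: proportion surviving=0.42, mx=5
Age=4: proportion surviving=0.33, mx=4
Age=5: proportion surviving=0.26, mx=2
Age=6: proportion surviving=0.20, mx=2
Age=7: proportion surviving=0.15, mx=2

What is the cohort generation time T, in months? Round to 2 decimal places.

3.06

lx·mx: 0, 1.56, 1.22, 2.1, 1.32, 0.52, 0.4, 0.3 → R0 = 7.42
x·lx·mx: 0, 1.56, 2.44, 6.3, 5.28, 2.6, 2.4, 2.1 → Σ = 22.68
T = 22.68 / 7.42 = 3.056604… → 3.06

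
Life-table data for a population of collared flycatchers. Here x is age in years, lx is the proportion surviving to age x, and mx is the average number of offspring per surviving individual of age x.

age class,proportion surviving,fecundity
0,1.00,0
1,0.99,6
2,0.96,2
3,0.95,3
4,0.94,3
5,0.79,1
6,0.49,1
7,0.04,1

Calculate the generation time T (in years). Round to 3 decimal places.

lx·mx: 0, 5.94, 1.92, 2.85, 2.82, 0.79, 0.49, 0.04 → R0 = 14.85
x·lx·mx: 0, 5.94, 3.84, 8.55, 11.28, 3.95, 2.94, 0.28 → Σ = 36.78
T = 36.78 / 14.85 = 2.476768… → 2.477

2.477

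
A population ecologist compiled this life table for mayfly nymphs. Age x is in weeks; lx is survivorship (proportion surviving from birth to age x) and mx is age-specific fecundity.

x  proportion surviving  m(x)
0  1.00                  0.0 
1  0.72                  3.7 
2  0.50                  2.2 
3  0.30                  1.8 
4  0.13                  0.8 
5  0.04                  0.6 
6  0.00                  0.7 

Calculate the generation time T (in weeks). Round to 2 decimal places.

1.58

lx·mx: 0, 2.664, 1.1, 0.54, 0.104, 0.024, 0 → R0 = 4.432
x·lx·mx: 0, 2.664, 2.2, 1.62, 0.416, 0.12, 0 → Σ = 7.02
T = 7.02 / 4.432 = 1.583935… → 1.58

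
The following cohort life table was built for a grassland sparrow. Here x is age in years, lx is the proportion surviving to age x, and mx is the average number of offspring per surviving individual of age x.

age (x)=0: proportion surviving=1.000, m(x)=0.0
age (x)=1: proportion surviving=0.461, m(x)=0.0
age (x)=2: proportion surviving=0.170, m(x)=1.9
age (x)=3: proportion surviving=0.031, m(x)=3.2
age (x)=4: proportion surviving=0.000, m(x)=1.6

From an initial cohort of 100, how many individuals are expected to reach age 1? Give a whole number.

Expected survivors = N0 · l_1 = 100 × 0.461 = 46.1 → 46

46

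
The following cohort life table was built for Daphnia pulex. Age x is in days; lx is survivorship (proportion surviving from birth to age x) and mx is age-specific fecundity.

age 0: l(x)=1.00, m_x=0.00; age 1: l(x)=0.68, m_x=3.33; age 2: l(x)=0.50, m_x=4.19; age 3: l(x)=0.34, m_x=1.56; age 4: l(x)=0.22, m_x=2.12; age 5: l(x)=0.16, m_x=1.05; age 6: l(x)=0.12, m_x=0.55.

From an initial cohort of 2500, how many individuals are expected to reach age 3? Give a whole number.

850

Expected survivors = N0 · l_3 = 2500 × 0.34 = 850 → 850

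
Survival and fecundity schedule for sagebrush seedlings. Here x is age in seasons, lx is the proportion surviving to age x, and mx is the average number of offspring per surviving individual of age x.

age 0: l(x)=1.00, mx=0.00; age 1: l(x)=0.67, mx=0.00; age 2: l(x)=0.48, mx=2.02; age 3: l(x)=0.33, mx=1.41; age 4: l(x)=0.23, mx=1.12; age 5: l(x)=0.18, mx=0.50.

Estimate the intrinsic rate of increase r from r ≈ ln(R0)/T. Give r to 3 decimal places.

0.214

R0 = Σ lx·mx = 0 + 0 + 0.9696 + 0.4653 + 0.2576 + 0.09 = 1.7825
Σ x·lx·mx = 4.8155; T = 4.8155/1.7825 = 2.70154…
r ≈ ln(R0)/T = ln(1.7825)/2.70154… = 0.21396… → 0.214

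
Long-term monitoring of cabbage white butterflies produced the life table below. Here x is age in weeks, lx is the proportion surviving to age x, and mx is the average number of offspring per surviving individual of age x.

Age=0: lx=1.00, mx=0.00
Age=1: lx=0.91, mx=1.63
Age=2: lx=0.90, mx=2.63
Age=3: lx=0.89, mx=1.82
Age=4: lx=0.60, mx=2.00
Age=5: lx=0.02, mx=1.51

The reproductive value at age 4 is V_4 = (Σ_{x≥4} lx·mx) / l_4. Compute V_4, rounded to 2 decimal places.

lx·mx for x ≥ 4: 1.2, 0.0302 → sum = 1.2302
V_4 = 1.2302 / l_4 = 1.2302 / 0.6 = 2.050333… → 2.05

2.05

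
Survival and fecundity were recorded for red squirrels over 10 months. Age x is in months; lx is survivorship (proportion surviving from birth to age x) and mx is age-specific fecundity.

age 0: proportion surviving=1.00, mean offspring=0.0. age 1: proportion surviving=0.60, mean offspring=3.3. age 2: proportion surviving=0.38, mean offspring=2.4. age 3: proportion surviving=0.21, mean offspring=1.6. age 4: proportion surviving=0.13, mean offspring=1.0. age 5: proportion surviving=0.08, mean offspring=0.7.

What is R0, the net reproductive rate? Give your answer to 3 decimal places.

lx·mx by age: 0, 1.98, 0.912, 0.336, 0.13, 0.056
R0 = Σ lx·mx = 3.414 → 3.414

3.414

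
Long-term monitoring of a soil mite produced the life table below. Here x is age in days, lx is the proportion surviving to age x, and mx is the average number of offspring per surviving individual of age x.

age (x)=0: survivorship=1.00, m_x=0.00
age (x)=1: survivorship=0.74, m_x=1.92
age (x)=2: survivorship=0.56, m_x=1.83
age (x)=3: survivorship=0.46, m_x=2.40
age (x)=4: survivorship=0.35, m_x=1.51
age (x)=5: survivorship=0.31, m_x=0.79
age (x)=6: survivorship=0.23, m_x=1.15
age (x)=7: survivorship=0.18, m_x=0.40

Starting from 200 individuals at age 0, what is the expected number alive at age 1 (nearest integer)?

148

Expected survivors = N0 · l_1 = 200 × 0.74 = 148 → 148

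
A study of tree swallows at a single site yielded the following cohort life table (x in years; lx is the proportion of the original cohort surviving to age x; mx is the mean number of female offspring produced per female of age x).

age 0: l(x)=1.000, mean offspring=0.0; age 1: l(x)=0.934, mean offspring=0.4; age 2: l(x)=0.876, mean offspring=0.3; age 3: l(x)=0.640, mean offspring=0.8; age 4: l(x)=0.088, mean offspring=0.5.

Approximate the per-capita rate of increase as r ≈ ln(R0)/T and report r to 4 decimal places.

R0 = Σ lx·mx = 0 + 0.3736 + 0.2628 + 0.512 + 0.044 = 1.1924
Σ x·lx·mx = 2.6112; T = 2.6112/1.1924 = 2.18987…
r ≈ ln(R0)/T = ln(1.1924)/2.18987… = 0.080356… → 0.0804

0.0804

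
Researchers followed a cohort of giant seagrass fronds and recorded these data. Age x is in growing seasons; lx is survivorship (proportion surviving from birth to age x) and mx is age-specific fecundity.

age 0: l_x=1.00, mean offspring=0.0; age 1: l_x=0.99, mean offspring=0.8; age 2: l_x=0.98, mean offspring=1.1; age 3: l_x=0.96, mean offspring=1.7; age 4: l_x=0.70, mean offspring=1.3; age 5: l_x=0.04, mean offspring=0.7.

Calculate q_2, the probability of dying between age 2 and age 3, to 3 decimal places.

0.020

q_2 = (l_2 − l_3) / l_2 = (0.98 − 0.96) / 0.98
     = 0.02 / 0.98 = 0.020408… → 0.020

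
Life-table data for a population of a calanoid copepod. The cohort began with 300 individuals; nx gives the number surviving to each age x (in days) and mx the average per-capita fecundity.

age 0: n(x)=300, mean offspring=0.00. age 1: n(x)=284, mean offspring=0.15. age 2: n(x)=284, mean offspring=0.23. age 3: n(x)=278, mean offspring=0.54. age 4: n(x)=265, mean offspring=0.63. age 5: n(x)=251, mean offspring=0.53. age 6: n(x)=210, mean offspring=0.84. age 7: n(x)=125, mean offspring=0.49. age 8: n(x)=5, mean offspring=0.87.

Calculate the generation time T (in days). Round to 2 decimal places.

4.35

lx = nx/n0 = nx/300: 1, 0.94667…, 0.94667…, 0.92667…, 0.88333…, 0.83667…, 0.7, 0.41667…, 0.01667…
lx·mx: 0, 0.142…, 0.217733…, 0.5004…, 0.5565…, 0.443433…, 0.588, 0.204167…, 0.0145… → R0 = 2.666733…
x·lx·mx: 0, 0.142…, 0.435467…, 1.5012…, 2.226…, 2.217167…, 3.528, 1.429167…, 0.116… → Σ = 11.595…
T = 11.595… / 2.666733… = 4.348016… → 4.35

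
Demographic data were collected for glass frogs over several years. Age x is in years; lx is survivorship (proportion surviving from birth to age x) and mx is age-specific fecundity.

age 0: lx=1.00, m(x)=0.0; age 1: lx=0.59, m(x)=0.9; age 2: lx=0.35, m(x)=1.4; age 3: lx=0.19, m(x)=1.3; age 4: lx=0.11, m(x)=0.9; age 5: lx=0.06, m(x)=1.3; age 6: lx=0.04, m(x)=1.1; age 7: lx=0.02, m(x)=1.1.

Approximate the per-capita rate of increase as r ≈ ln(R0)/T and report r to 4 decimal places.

R0 = Σ lx·mx = 0 + 0.531 + 0.49 + 0.247 + 0.099 + 0.078 + 0.044 + 0.022 = 1.511
Σ x·lx·mx = 3.456; T = 3.456/1.511 = 2.28723…
r ≈ ln(R0)/T = ln(1.511)/2.28723… = 0.180468… → 0.1805

0.1805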